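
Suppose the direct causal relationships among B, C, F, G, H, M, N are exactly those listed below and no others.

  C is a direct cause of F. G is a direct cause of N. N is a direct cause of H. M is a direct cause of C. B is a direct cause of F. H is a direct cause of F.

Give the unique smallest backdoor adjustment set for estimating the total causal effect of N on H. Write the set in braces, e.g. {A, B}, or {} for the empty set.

{}

Variables eligible for adjustment (non-descendants of N, excluding N and H): {B, C, G, M}.
Backdoor paths from N to H:
  (none)
With no backdoor paths the empty set already satisfies the criterion, and it is trivially minimal.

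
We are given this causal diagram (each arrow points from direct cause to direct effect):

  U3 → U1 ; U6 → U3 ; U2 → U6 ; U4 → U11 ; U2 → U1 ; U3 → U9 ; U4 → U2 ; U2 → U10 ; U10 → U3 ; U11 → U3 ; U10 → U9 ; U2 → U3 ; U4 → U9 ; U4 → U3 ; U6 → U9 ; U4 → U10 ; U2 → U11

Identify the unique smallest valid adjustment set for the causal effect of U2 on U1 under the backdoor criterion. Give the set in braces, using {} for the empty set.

{U4}

Variables eligible for adjustment (non-descendants of U2, excluding U2 and U1): {U4}.
Backdoor paths from U2 to U1:
  P1: U2 <- U4 -> U11 -> U3 -> U1
  P2: U2 <- U4 -> U10 -> U3 -> U1
  P3: U2 <- U4 -> U10 -> U9 <- U6 -> U3 -> U1
  P4: U2 <- U4 -> U10 -> U9 <- U3 -> U1
  P5: U2 <- U4 -> U3 -> U1
  P6: U2 <- U4 -> U9 <- U6 -> U3 -> U1
  P7: U2 <- U4 -> U9 <- U10 -> U3 -> U1
  P8: U2 <- U4 -> U9 <- U3 -> U1
The empty set is not sufficient: P1 (U2 <- U4 -> U11 -> U3 -> U1) has no collider blocking it and no conditioned non-collider, so it is open.
Try {U4}:
  P1: blocked at fork node U4 ∈ conditioning set.
  P2: blocked at fork node U4 ∈ conditioning set.
  P3: blocked at fork node U4 ∈ conditioning set.
  P4: blocked at fork node U4 ∈ conditioning set.
  P5: blocked at fork node U4 ∈ conditioning set.
  P6: blocked at fork node U4 ∈ conditioning set.
  P7: blocked at fork node U4 ∈ conditioning set.
  P8: blocked at fork node U4 ∈ conditioning set.
{U4} contains no descendant of U2 and blocks every backdoor path.
{U4} is the unique smallest valid adjustment set.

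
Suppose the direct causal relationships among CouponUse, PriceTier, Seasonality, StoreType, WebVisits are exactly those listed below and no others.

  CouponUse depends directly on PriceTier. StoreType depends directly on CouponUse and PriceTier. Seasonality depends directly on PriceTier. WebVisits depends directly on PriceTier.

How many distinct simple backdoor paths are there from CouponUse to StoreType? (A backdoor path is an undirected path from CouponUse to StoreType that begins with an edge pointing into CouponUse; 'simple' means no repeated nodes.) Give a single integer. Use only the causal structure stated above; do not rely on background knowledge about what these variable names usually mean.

1

A backdoor path from CouponUse to StoreType is any simple undirected path whose first edge points into CouponUse (i.e. leaves CouponUse via a parent).
Parents of CouponUse: {PriceTier}.
Enumerating:
  P1: CouponUse <- PriceTier -> StoreType
That exhausts the simple backdoor paths. Count: 1.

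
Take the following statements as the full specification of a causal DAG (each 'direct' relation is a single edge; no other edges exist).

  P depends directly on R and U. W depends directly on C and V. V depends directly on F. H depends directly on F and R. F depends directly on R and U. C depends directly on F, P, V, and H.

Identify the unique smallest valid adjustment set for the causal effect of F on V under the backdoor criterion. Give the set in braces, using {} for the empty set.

Variables eligible for adjustment (non-descendants of F, excluding F and V): {P, R, U}.
Backdoor paths from F to V:
  P1: F <- U -> P <- R -> H -> C <- V
  P2: F <- U -> P <- R -> H -> C -> W <- V
  P3: F <- U -> P -> C <- V
  P4: F <- U -> P -> C -> W <- V
  P5: F <- R -> P -> C <- V
  P6: F <- R -> P -> C -> W <- V
  P7: F <- R -> H -> C <- V
  P8: F <- R -> H -> C -> W <- V
Each backdoor path contains an unconditioned collider, so every path is already blocked with the empty conditioning set:
  P1: blocked at collider P (neither it nor any descendant is in the conditioning set).
  P2: blocked at collider P (neither it nor any descendant is in the conditioning set).
  P3: blocked at collider C (neither it nor any descendant is in the conditioning set).
  P4: blocked at collider W (neither it nor any descendant is in the conditioning set).
  P5: blocked at collider C (neither it nor any descendant is in the conditioning set).
  P6: blocked at collider W (neither it nor any descendant is in the conditioning set).
  P7: blocked at collider C (neither it nor any descendant is in the conditioning set).
  P8: blocked at collider W (neither it nor any descendant is in the conditioning set).
The empty set is therefore the unique smallest valid set.

{}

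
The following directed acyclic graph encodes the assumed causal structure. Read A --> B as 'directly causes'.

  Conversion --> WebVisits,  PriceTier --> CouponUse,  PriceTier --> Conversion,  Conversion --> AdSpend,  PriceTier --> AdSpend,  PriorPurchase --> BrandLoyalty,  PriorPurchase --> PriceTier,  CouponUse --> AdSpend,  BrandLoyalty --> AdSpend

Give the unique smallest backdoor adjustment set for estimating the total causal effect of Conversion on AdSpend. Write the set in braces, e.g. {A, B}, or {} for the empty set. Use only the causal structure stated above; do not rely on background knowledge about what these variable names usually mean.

{PriceTier}

Variables eligible for adjustment (non-descendants of Conversion, excluding Conversion and AdSpend): {BrandLoyalty, CouponUse, PriceTier, PriorPurchase}.
Backdoor paths from Conversion to AdSpend:
  P1: Conversion <- PriceTier <- PriorPurchase -> BrandLoyalty -> AdSpend
  P2: Conversion <- PriceTier -> CouponUse -> AdSpend
  P3: Conversion <- PriceTier -> AdSpend
The empty set is not sufficient: P1 (Conversion <- PriceTier <- PriorPurchase -> BrandLoyalty -> AdSpend) has no collider blocking it and no conditioned non-collider, so it is open.
Try {PriceTier}:
  P1: blocked at chain node PriceTier ∈ conditioning set.
  P2: blocked at fork node PriceTier ∈ conditioning set.
  P3: blocked at fork node PriceTier ∈ conditioning set.
{PriceTier} contains no descendant of Conversion and blocks every backdoor path.
No other singleton works — e.g. {PriorPurchase} leaves P2 open — so {PriceTier} is the unique smallest valid adjustment set.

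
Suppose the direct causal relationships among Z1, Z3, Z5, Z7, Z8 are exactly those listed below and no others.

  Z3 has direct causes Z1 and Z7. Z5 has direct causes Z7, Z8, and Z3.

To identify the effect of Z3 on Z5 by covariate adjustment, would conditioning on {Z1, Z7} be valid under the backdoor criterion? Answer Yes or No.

Backdoor paths from Z3 to Z5 (paths whose first edge points into Z3):
  P1: Z3 <- Z7 -> Z5
Condition 1 (no descendant of Z3 in the set): holds — descendants of Z3 are {Z5}; none are in {Z1, Z7}.
Condition 2 (every backdoor path blocked by {Z1, Z7}):
  P1: blocked at fork node Z7 ∈ conditioning set.
{Z1, Z7} satisfies the backdoor criterion.

Yes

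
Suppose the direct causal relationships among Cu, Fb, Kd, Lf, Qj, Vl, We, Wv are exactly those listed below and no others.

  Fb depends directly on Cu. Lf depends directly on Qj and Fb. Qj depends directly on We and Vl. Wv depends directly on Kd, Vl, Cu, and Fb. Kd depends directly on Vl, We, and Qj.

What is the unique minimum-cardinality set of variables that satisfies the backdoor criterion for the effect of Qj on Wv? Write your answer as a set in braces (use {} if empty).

{Vl, We}

Variables eligible for adjustment (non-descendants of Qj, excluding Qj and Wv): {Cu, Fb, Vl, We}.
Backdoor paths from Qj to Wv:
  P1: Qj <- We -> Kd <- Vl -> Wv
  P2: Qj <- We -> Kd -> Wv
  P3: Qj <- Vl -> Kd -> Wv
  P4: Qj <- Vl -> Wv
The empty set is not sufficient: P2 (Qj <- We -> Kd -> Wv) has no collider blocking it and no conditioned non-collider, so it is open.
Try {Vl, We}:
  P1: blocked at fork node We ∈ conditioning set.
  P2: blocked at fork node We ∈ conditioning set.
  P3: blocked at fork node Vl ∈ conditioning set.
  P4: blocked at fork node Vl ∈ conditioning set.
{Vl, We} contains no descendant of Qj and blocks every backdoor path.
Every element of {Vl, We} is needed (dropping Vl leaves P3 open; dropping We leaves P2 open), so no proper subset is valid.
Among all size-2 subsets of the eligible variables, only {Vl, We} blocks every backdoor path, so it is the unique smallest valid adjustment set.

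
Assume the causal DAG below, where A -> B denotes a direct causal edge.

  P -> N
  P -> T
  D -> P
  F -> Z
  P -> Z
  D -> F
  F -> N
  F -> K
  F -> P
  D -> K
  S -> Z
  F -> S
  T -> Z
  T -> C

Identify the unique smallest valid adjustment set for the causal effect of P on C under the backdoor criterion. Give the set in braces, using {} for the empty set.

{}

Variables eligible for adjustment (non-descendants of P, excluding P and C): {D, F, K, S}.
Backdoor paths from P to C:
  P1: P <- D -> F -> S -> Z <- T -> C
  P2: P <- D -> F -> Z <- T -> C
  P3: P <- D -> K <- F -> S -> Z <- T -> C
  P4: P <- D -> K <- F -> Z <- T -> C
  P5: P <- F -> S -> Z <- T -> C
  P6: P <- F -> Z <- T -> C
Each backdoor path contains an unconditioned collider, so every path is already blocked with the empty conditioning set:
  P1: blocked at collider Z (neither it nor any descendant is in the conditioning set).
  P2: blocked at collider Z (neither it nor any descendant is in the conditioning set).
  P3: blocked at collider K (neither it nor any descendant is in the conditioning set).
  P4: blocked at collider K (neither it nor any descendant is in the conditioning set).
  P5: blocked at collider Z (neither it nor any descendant is in the conditioning set).
  P6: blocked at collider Z (neither it nor any descendant is in the conditioning set).
The empty set is therefore the unique smallest valid set.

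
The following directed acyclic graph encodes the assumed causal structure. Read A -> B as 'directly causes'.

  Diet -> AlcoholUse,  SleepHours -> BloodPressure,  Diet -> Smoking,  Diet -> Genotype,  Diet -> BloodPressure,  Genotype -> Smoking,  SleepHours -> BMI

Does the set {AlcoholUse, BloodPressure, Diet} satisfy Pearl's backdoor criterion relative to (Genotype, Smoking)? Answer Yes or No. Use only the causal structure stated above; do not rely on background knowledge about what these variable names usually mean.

Backdoor paths from Genotype to Smoking (paths whose first edge points into Genotype):
  P1: Genotype <- Diet -> Smoking
Condition 1 (no descendant of Genotype in the set): holds — descendants of Genotype are {Smoking}; none are in {AlcoholUse, BloodPressure, Diet}.
Condition 2 (every backdoor path blocked by {AlcoholUse, BloodPressure, Diet}):
  P1: blocked at fork node Diet ∈ conditioning set.
{AlcoholUse, BloodPressure, Diet} satisfies the backdoor criterion.

Yes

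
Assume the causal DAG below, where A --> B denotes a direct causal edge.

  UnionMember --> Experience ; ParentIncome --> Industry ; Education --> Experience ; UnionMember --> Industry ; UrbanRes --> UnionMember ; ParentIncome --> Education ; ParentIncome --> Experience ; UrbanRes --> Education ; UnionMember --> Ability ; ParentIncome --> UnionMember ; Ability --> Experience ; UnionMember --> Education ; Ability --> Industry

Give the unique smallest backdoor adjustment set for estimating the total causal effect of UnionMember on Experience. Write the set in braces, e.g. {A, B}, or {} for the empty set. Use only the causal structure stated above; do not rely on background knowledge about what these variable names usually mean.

{ParentIncome, UrbanRes}

Variables eligible for adjustment (non-descendants of UnionMember, excluding UnionMember and Experience): {ParentIncome, UrbanRes}.
Backdoor paths from UnionMember to Experience:
  P1: UnionMember <- ParentIncome -> Education -> Experience
  P2: UnionMember <- ParentIncome -> Experience
  P3: UnionMember <- ParentIncome -> Industry <- Ability -> Experience
  P4: UnionMember <- UrbanRes -> Education <- ParentIncome -> Experience
  P5: UnionMember <- UrbanRes -> Education <- ParentIncome -> Industry <- Ability -> Experience
  P6: UnionMember <- UrbanRes -> Education -> Experience
The empty set is not sufficient: P1 (UnionMember <- ParentIncome -> Education -> Experience) has no collider blocking it and no conditioned non-collider, so it is open.
Try {ParentIncome, UrbanRes}:
  P1: blocked at fork node ParentIncome ∈ conditioning set.
  P2: blocked at fork node ParentIncome ∈ conditioning set.
  P3: blocked at fork node ParentIncome ∈ conditioning set.
  P4: blocked at fork node UrbanRes ∈ conditioning set.
  P5: blocked at fork node UrbanRes ∈ conditioning set.
  P6: blocked at fork node UrbanRes ∈ conditioning set.
{ParentIncome, UrbanRes} contains no descendant of UnionMember and blocks every backdoor path.
Every element of {ParentIncome, UrbanRes} is needed (dropping ParentIncome leaves P1 open; dropping UrbanRes leaves P6 open), so no proper subset is valid.
Among all size-2 subsets of the eligible variables, only {ParentIncome, UrbanRes} blocks every backdoor path, so it is the unique smallest valid adjustment set.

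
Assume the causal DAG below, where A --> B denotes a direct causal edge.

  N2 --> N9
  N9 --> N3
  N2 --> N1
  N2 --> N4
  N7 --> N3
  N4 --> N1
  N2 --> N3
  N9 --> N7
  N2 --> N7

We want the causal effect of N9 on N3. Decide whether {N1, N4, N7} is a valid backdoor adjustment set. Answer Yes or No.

No

Backdoor paths from N9 to N3 (paths whose first edge points into N9):
  P1: N9 <- N2 -> N7 -> N3
  P2: N9 <- N2 -> N3
Condition 1 (no descendant of N9 in the set): FAILS — N7 is a descendant of N9.
Condition 2 (every backdoor path blocked by {N1, N4, N7}):
  P1: blocked at chain node N7 ∈ conditioning set.
  P2: open — no interior node is in the conditioning set.
{N1, N4, N7} does not satisfy the backdoor criterion.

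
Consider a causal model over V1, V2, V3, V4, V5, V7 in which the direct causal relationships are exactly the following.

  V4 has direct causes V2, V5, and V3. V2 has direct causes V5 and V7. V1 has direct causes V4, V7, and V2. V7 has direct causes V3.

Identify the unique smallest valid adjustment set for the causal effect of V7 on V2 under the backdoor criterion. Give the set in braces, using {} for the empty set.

{}

Variables eligible for adjustment (non-descendants of V7, excluding V7 and V2): {V3, V5}.
Backdoor paths from V7 to V2:
  P1: V7 <- V3 -> V4 <- V5 -> V2
  P2: V7 <- V3 -> V4 <- V2
  P3: V7 <- V3 -> V4 -> V1 <- V2
Each backdoor path contains an unconditioned collider, so every path is already blocked with the empty conditioning set:
  P1: blocked at collider V4 (neither it nor any descendant is in the conditioning set).
  P2: blocked at collider V4 (neither it nor any descendant is in the conditioning set).
  P3: blocked at collider V1 (neither it nor any descendant is in the conditioning set).
The empty set is therefore the unique smallest valid set.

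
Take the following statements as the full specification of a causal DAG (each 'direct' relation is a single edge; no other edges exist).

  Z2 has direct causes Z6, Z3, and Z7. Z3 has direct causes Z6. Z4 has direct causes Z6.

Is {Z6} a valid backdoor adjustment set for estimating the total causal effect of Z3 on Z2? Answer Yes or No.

Yes

Backdoor paths from Z3 to Z2 (paths whose first edge points into Z3):
  P1: Z3 <- Z6 -> Z2
Condition 1 (no descendant of Z3 in the set): holds — descendants of Z3 are {Z2}; none are in {Z6}.
Condition 2 (every backdoor path blocked by {Z6}):
  P1: blocked at fork node Z6 ∈ conditioning set.
{Z6} satisfies the backdoor criterion.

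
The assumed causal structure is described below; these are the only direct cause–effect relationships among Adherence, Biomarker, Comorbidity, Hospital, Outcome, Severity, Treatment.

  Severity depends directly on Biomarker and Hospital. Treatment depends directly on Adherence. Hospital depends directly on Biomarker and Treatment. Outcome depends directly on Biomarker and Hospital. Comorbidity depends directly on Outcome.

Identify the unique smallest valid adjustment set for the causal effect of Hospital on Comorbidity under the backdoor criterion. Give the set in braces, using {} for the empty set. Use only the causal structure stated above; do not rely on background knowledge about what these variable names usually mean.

{Biomarker}

Variables eligible for adjustment (non-descendants of Hospital, excluding Hospital and Comorbidity): {Adherence, Biomarker, Treatment}.
Backdoor paths from Hospital to Comorbidity:
  P1: Hospital <- Biomarker -> Outcome -> Comorbidity
The empty set is not sufficient: P1 (Hospital <- Biomarker -> Outcome -> Comorbidity) has no collider blocking it and no conditioned non-collider, so it is open.
Try {Biomarker}:
  P1: blocked at fork node Biomarker ∈ conditioning set.
{Biomarker} contains no descendant of Hospital and blocks every backdoor path.
No other singleton works — e.g. {Adherence} leaves P1 open — so {Biomarker} is the unique smallest valid adjustment set.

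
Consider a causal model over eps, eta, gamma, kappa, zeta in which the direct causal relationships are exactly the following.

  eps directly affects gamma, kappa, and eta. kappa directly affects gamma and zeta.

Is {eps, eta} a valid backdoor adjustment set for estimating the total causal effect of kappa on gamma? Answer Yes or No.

Yes

Backdoor paths from kappa to gamma (paths whose first edge points into kappa):
  P1: kappa <- eps -> gamma
Condition 1 (no descendant of kappa in the set): holds — descendants of kappa are {gamma, zeta}; none are in {eps, eta}.
Condition 2 (every backdoor path blocked by {eps, eta}):
  P1: blocked at fork node eps ∈ conditioning set.
{eps, eta} satisfies the backdoor criterion.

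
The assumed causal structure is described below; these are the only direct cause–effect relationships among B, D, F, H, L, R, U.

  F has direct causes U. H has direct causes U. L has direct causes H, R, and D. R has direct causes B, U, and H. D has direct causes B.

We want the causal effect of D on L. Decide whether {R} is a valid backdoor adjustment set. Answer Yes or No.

Backdoor paths from D to L (paths whose first edge points into D):
  P1: D <- B -> R <- U -> H -> L
  P2: D <- B -> R <- H -> L
  P3: D <- B -> R -> L
Condition 1 (no descendant of D in the set): holds — descendants of D are {L}; none are in {R}.
Condition 2 (every backdoor path blocked by {R}):
  P1: open — collider(s) R are conditioned on (or have a conditioned descendant) and no non-collider on the path is in the set.
  P2: open — collider(s) R are conditioned on (or have a conditioned descendant) and no non-collider on the path is in the set.
  P3: blocked at chain node R ∈ conditioning set.
{R} does not satisfy the backdoor criterion.

No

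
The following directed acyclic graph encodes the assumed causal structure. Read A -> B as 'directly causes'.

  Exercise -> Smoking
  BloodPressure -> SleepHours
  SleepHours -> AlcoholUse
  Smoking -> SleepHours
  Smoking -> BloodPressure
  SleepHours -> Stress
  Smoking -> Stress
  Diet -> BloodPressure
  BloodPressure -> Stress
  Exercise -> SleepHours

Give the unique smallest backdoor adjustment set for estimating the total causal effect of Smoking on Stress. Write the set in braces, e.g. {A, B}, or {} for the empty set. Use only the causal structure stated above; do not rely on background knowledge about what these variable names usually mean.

{Exercise}

Variables eligible for adjustment (non-descendants of Smoking, excluding Smoking and Stress): {Diet, Exercise}.
Backdoor paths from Smoking to Stress:
  P1: Smoking <- Exercise -> SleepHours <- BloodPressure -> Stress
  P2: Smoking <- Exercise -> SleepHours -> Stress
The empty set is not sufficient: P2 (Smoking <- Exercise -> SleepHours -> Stress) has no collider blocking it and no conditioned non-collider, so it is open.
Try {Exercise}:
  P1: blocked at fork node Exercise ∈ conditioning set.
  P2: blocked at fork node Exercise ∈ conditioning set.
{Exercise} contains no descendant of Smoking and blocks every backdoor path.
No other singleton works — e.g. {Diet} leaves P2 open — so {Exercise} is the unique smallest valid adjustment set.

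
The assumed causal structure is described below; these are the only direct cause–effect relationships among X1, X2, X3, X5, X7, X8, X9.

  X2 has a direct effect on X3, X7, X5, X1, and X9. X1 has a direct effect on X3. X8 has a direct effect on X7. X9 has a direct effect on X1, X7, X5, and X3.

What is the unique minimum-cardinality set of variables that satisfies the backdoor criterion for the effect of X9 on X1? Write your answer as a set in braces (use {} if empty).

Variables eligible for adjustment (non-descendants of X9, excluding X9 and X1): {X2, X8}.
Backdoor paths from X9 to X1:
  P1: X9 <- X2 -> X1
  P2: X9 <- X2 -> X3 <- X1
The empty set is not sufficient: P1 (X9 <- X2 -> X1) has no collider blocking it and no conditioned non-collider, so it is open.
Try {X2}:
  P1: blocked at fork node X2 ∈ conditioning set.
  P2: blocked at fork node X2 ∈ conditioning set.
{X2} contains no descendant of X9 and blocks every backdoor path.
No other singleton works — e.g. {X8} leaves P1 open — so {X2} is the unique smallest valid adjustment set.

{X2}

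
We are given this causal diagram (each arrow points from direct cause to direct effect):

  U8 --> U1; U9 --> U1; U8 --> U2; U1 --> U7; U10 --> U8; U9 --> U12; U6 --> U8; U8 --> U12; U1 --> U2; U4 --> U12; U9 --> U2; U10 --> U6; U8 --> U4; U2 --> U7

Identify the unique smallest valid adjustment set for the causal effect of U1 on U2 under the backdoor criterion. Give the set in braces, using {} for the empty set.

Variables eligible for adjustment (non-descendants of U1, excluding U1 and U2): {U10, U12, U4, U6, U8, U9}.
Backdoor paths from U1 to U2:
  P1: U1 <- U8 -> U4 -> U12 <- U9 -> U2
  P2: U1 <- U8 -> U2
  P3: U1 <- U8 -> U12 <- U9 -> U2
  P4: U1 <- U9 -> U2
  P5: U1 <- U9 -> U12 <- U8 -> U2
  P6: U1 <- U9 -> U12 <- U4 <- U8 -> U2
The empty set is not sufficient: P2 (U1 <- U8 -> U2) has no collider blocking it and no conditioned non-collider, so it is open.
Try {U8, U9}:
  P1: blocked at fork node U8 ∈ conditioning set.
  P2: blocked at fork node U8 ∈ conditioning set.
  P3: blocked at fork node U8 ∈ conditioning set.
  P4: blocked at fork node U9 ∈ conditioning set.
  P5: blocked at fork node U9 ∈ conditioning set.
  P6: blocked at fork node U9 ∈ conditioning set.
{U8, U9} contains no descendant of U1 and blocks every backdoor path.
Every element of {U8, U9} is needed (dropping U8 leaves P2 open; dropping U9 leaves P4 open), so no proper subset is valid.
Among all size-2 subsets of the eligible variables, only {U8, U9} blocks every backdoor path, so it is the unique smallest valid adjustment set.

{U8, U9}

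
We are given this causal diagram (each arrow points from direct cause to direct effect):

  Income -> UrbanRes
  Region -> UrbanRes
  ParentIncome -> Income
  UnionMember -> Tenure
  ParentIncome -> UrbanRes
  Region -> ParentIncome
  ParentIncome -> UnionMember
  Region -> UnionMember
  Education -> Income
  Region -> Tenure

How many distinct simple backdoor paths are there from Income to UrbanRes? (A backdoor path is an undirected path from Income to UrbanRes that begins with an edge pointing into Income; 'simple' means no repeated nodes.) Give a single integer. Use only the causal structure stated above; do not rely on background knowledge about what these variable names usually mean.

A backdoor path from Income to UrbanRes is any simple undirected path whose first edge points into Income (i.e. leaves Income via a parent).
Parents of Income: {Education, ParentIncome}.
Enumerating:
  P1: Income <- ParentIncome <- Region -> UrbanRes
  P2: Income <- ParentIncome -> UrbanRes
  P3: Income <- ParentIncome -> UnionMember <- Region -> UrbanRes
  P4: Income <- ParentIncome -> UnionMember -> Tenure <- Region -> UrbanRes
That exhausts the simple backdoor paths. Count: 4.

4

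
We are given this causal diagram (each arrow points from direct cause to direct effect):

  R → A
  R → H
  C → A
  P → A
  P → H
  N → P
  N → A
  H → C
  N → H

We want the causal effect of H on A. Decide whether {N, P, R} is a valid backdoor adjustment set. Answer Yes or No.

Backdoor paths from H to A (paths whose first edge points into H):
  P1: H <- N -> P -> A
  P2: H <- N -> A
  P3: H <- R -> A
  P4: H <- P <- N -> A
  P5: H <- P -> A
Condition 1 (no descendant of H in the set): holds — descendants of H are {A, C}; none are in {N, P, R}.
Condition 2 (every backdoor path blocked by {N, P, R}):
  P1: blocked at fork node N ∈ conditioning set.
  P2: blocked at fork node N ∈ conditioning set.
  P3: blocked at fork node R ∈ conditioning set.
  P4: blocked at chain node P ∈ conditioning set.
  P5: blocked at fork node P ∈ conditioning set.
{N, P, R} satisfies the backdoor criterion.

Yes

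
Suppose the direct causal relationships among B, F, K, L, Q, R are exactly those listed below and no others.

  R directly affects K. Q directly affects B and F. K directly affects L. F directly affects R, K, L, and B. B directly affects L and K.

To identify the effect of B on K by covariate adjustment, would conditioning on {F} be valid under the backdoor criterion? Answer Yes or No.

Backdoor paths from B to K (paths whose first edge points into B):
  P1: B <- Q -> F -> R -> K
  P2: B <- Q -> F -> K
  P3: B <- Q -> F -> L <- K
  P4: B <- F -> R -> K
  P5: B <- F -> K
  P6: B <- F -> L <- K
Condition 1 (no descendant of B in the set): holds — descendants of B are {K, L}; none are in {F}.
Condition 2 (every backdoor path blocked by {F}):
  P1: blocked at chain node F ∈ conditioning set.
  P2: blocked at chain node F ∈ conditioning set.
  P3: blocked at chain node F ∈ conditioning set.
  P4: blocked at fork node F ∈ conditioning set.
  P5: blocked at fork node F ∈ conditioning set.
  P6: blocked at fork node F ∈ conditioning set.
{F} satisfies the backdoor criterion.

Yes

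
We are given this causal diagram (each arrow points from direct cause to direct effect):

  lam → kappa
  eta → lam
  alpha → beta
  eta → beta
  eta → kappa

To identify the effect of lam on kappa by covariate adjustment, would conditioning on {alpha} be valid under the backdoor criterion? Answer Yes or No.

No

Backdoor paths from lam to kappa (paths whose first edge points into lam):
  P1: lam <- eta -> kappa
Condition 1 (no descendant of lam in the set): holds — descendants of lam are {kappa}; none are in {alpha}.
Condition 2 (every backdoor path blocked by {alpha}):
  P1: open — no interior node is in the conditioning set.
{alpha} does not satisfy the backdoor criterion.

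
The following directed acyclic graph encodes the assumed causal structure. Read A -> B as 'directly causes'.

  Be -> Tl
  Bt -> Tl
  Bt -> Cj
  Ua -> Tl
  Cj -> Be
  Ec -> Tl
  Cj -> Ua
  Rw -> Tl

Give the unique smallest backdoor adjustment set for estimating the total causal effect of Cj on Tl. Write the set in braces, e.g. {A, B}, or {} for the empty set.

{Bt}

Variables eligible for adjustment (non-descendants of Cj, excluding Cj and Tl): {Bt, Ec, Rw}.
Backdoor paths from Cj to Tl:
  P1: Cj <- Bt -> Tl
The empty set is not sufficient: P1 (Cj <- Bt -> Tl) has no collider blocking it and no conditioned non-collider, so it is open.
Try {Bt}:
  P1: blocked at fork node Bt ∈ conditioning set.
{Bt} contains no descendant of Cj and blocks every backdoor path.
No other singleton works — e.g. {Rw} leaves P1 open — so {Bt} is the unique smallest valid adjustment set.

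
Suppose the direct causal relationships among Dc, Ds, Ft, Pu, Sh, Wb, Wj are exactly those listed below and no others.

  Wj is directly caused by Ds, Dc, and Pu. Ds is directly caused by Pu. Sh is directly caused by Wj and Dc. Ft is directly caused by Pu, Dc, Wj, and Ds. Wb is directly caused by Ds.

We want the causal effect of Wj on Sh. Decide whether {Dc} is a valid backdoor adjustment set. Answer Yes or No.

Yes

Backdoor paths from Wj to Sh (paths whose first edge points into Wj):
  P1: Wj <- Pu -> Ds -> Ft <- Dc -> Sh
  P2: Wj <- Pu -> Ft <- Dc -> Sh
  P3: Wj <- Ds <- Pu -> Ft <- Dc -> Sh
  P4: Wj <- Ds -> Ft <- Dc -> Sh
  P5: Wj <- Dc -> Sh
Condition 1 (no descendant of Wj in the set): holds — descendants of Wj are {Ft, Sh}; none are in {Dc}.
Condition 2 (every backdoor path blocked by {Dc}):
  P1: blocked at collider Ft (neither it nor any descendant is in the conditioning set).
  P2: blocked at collider Ft (neither it nor any descendant is in the conditioning set).
  P3: blocked at collider Ft (neither it nor any descendant is in the conditioning set).
  P4: blocked at collider Ft (neither it nor any descendant is in the conditioning set).
  P5: blocked at fork node Dc ∈ conditioning set.
{Dc} satisfies the backdoor criterion.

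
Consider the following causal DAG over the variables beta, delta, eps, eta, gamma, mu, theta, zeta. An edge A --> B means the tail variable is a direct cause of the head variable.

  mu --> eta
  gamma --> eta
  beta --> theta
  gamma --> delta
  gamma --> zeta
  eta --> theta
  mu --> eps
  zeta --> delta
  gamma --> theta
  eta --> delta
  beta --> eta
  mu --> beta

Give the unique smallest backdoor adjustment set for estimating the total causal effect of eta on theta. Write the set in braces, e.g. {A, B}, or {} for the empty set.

{beta, gamma}

Variables eligible for adjustment (non-descendants of eta, excluding eta and theta): {beta, eps, gamma, mu, zeta}.
Backdoor paths from eta to theta:
  P1: eta <- mu -> beta -> theta
  P2: eta <- gamma -> theta
  P3: eta <- beta -> theta
The empty set is not sufficient: P1 (eta <- mu -> beta -> theta) has no collider blocking it and no conditioned non-collider, so it is open.
Try {beta, gamma}:
  P1: blocked at chain node beta ∈ conditioning set.
  P2: blocked at fork node gamma ∈ conditioning set.
  P3: blocked at fork node beta ∈ conditioning set.
{beta, gamma} contains no descendant of eta and blocks every backdoor path.
Every element of {beta, gamma} is needed (dropping beta leaves P1 open; dropping gamma leaves P2 open), so no proper subset is valid.
Among all size-2 subsets of the eligible variables, only {beta, gamma} blocks every backdoor path, so it is the unique smallest valid adjustment set.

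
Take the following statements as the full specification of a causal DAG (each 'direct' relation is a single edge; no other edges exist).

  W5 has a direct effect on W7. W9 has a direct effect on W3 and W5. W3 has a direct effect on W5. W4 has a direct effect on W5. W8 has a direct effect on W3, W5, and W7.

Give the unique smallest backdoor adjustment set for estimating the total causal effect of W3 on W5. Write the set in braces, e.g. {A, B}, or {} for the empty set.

Variables eligible for adjustment (non-descendants of W3, excluding W3 and W5): {W4, W8, W9}.
Backdoor paths from W3 to W5:
  P1: W3 <- W8 -> W5
  P2: W3 <- W8 -> W7 <- W5
  P3: W3 <- W9 -> W5
The empty set is not sufficient: P1 (W3 <- W8 -> W5) has no collider blocking it and no conditioned non-collider, so it is open.
Try {W8, W9}:
  P1: blocked at fork node W8 ∈ conditioning set.
  P2: blocked at fork node W8 ∈ conditioning set.
  P3: blocked at fork node W9 ∈ conditioning set.
{W8, W9} contains no descendant of W3 and blocks every backdoor path.
Every element of {W8, W9} is needed (dropping W8 leaves P1 open; dropping W9 leaves P3 open), so no proper subset is valid.
Among all size-2 subsets of the eligible variables, only {W8, W9} blocks every backdoor path, so it is the unique smallest valid adjustment set.

{W8, W9}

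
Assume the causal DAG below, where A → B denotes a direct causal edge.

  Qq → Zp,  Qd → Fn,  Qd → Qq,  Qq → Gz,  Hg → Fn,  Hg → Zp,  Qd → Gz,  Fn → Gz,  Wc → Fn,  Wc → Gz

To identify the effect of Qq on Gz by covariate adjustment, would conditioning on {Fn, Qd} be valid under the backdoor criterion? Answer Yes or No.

Backdoor paths from Qq to Gz (paths whose first edge points into Qq):
  P1: Qq <- Qd -> Fn <- Wc -> Gz
  P2: Qq <- Qd -> Fn -> Gz
  P3: Qq <- Qd -> Gz
Condition 1 (no descendant of Qq in the set): holds — descendants of Qq are {Gz, Zp}; none are in {Fn, Qd}.
Condition 2 (every backdoor path blocked by {Fn, Qd}):
  P1: blocked at fork node Qd ∈ conditioning set.
  P2: blocked at fork node Qd ∈ conditioning set.
  P3: blocked at fork node Qd ∈ conditioning set.
{Fn, Qd} satisfies the backdoor criterion.

Yes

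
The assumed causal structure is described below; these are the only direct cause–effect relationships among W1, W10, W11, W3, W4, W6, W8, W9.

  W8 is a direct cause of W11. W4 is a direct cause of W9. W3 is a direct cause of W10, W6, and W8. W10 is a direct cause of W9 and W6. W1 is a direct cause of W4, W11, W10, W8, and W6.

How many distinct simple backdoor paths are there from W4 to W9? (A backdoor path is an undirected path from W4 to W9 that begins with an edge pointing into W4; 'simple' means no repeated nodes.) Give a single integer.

A backdoor path from W4 to W9 is any simple undirected path whose first edge points into W4 (i.e. leaves W4 via a parent).
Parents of W4: {W1}.
Enumerating:
  P1: W4 <- W1 -> W10 -> W9
  P2: W4 <- W1 -> W8 <- W3 -> W10 -> W9
  P3: W4 <- W1 -> W8 <- W3 -> W6 <- W10 -> W9
  P4: W4 <- W1 -> W11 <- W8 <- W3 -> W10 -> W9
  P5: W4 <- W1 -> W11 <- W8 <- W3 -> W6 <- W10 -> W9
  P6: W4 <- W1 -> W6 <- W3 -> W10 -> W9
  P7: W4 <- W1 -> W6 <- W10 -> W9
That exhausts the simple backdoor paths. Count: 7.

7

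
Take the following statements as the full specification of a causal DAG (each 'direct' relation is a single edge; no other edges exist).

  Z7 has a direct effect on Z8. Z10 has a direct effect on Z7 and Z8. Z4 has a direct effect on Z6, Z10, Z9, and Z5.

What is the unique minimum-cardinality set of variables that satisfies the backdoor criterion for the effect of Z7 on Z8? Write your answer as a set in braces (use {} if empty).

Variables eligible for adjustment (non-descendants of Z7, excluding Z7 and Z8): {Z10, Z4, Z5, Z6, Z9}.
Backdoor paths from Z7 to Z8:
  P1: Z7 <- Z10 -> Z8
The empty set is not sufficient: P1 (Z7 <- Z10 -> Z8) has no collider blocking it and no conditioned non-collider, so it is open.
Try {Z10}:
  P1: blocked at fork node Z10 ∈ conditioning set.
{Z10} contains no descendant of Z7 and blocks every backdoor path.
No other singleton works — e.g. {Z4} leaves P1 open — so {Z10} is the unique smallest valid adjustment set.

{Z10}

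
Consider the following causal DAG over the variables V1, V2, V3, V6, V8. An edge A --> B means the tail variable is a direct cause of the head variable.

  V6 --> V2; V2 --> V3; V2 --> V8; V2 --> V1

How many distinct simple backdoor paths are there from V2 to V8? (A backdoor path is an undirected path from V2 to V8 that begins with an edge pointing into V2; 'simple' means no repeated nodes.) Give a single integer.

0

A backdoor path from V2 to V8 is any simple undirected path whose first edge points into V2 (i.e. leaves V2 via a parent).
Parents of V2: {V6}.
No simple path from any parent of V2 reaches V8 without revisiting V2, so there are no backdoor paths.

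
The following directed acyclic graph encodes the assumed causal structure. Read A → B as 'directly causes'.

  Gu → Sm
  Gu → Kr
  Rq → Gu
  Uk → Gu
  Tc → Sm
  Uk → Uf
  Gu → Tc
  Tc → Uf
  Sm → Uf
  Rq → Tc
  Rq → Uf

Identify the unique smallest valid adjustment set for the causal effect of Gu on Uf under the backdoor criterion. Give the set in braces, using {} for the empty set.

{Rq, Uk}

Variables eligible for adjustment (non-descendants of Gu, excluding Gu and Uf): {Rq, Uk}.
Backdoor paths from Gu to Uf:
  P1: Gu <- Uk -> Uf
  P2: Gu <- Rq -> Tc -> Sm -> Uf
  P3: Gu <- Rq -> Tc -> Uf
  P4: Gu <- Rq -> Uf
The empty set is not sufficient: P1 (Gu <- Uk -> Uf) has no collider blocking it and no conditioned non-collider, so it is open.
Try {Rq, Uk}:
  P1: blocked at fork node Uk ∈ conditioning set.
  P2: blocked at fork node Rq ∈ conditioning set.
  P3: blocked at fork node Rq ∈ conditioning set.
  P4: blocked at fork node Rq ∈ conditioning set.
{Rq, Uk} contains no descendant of Gu and blocks every backdoor path.
Every element of {Rq, Uk} is needed (dropping Rq leaves P2 open; dropping Uk leaves P1 open), so no proper subset is valid.
Among all size-2 subsets of the eligible variables, only {Rq, Uk} blocks every backdoor path, so it is the unique smallest valid adjustment set.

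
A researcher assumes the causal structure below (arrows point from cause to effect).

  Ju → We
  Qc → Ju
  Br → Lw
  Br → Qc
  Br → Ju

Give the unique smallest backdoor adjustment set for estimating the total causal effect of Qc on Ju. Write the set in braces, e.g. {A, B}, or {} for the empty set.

Variables eligible for adjustment (non-descendants of Qc, excluding Qc and Ju): {Br, Lw}.
Backdoor paths from Qc to Ju:
  P1: Qc <- Br -> Ju
The empty set is not sufficient: P1 (Qc <- Br -> Ju) has no collider blocking it and no conditioned non-collider, so it is open.
Try {Br}:
  P1: blocked at fork node Br ∈ conditioning set.
{Br} contains no descendant of Qc and blocks every backdoor path.
No other singleton works — e.g. {Lw} leaves P1 open — so {Br} is the unique smallest valid adjustment set.

{Br}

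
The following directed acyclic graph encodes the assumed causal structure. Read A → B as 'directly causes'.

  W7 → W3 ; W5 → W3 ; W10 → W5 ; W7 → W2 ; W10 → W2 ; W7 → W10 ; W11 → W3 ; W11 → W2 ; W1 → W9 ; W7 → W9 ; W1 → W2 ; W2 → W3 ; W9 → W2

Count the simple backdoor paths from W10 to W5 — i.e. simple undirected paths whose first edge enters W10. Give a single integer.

A backdoor path from W10 to W5 is any simple undirected path whose first edge points into W10 (i.e. leaves W10 via a parent).
Parents of W10: {W7}.
Enumerating:
  P1: W10 <- W7 -> W9 <- W1 -> W2 <- W11 -> W3 <- W5
  P2: W10 <- W7 -> W9 <- W1 -> W2 -> W3 <- W5
  P3: W10 <- W7 -> W9 -> W2 <- W11 -> W3 <- W5
  P4: W10 <- W7 -> W9 -> W2 -> W3 <- W5
  P5: W10 <- W7 -> W2 <- W11 -> W3 <- W5
  P6: W10 <- W7 -> W2 -> W3 <- W5
  P7: W10 <- W7 -> W3 <- W5
That exhausts the simple backdoor paths. Count: 7.

7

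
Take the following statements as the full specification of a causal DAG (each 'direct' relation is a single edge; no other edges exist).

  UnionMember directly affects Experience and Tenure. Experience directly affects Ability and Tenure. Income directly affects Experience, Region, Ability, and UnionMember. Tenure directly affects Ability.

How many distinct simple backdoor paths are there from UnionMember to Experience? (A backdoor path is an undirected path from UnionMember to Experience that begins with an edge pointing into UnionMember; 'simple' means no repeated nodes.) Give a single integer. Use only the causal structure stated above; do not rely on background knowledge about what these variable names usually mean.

3

A backdoor path from UnionMember to Experience is any simple undirected path whose first edge points into UnionMember (i.e. leaves UnionMember via a parent).
Parents of UnionMember: {Income}.
Enumerating:
  P1: UnionMember <- Income -> Experience
  P2: UnionMember <- Income -> Ability <- Experience
  P3: UnionMember <- Income -> Ability <- Tenure <- Experience
That exhausts the simple backdoor paths. Count: 3.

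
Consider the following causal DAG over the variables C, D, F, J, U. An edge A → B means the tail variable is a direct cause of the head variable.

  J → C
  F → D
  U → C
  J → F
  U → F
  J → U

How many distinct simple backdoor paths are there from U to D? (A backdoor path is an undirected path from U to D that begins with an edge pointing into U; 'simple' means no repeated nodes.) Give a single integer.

1

A backdoor path from U to D is any simple undirected path whose first edge points into U (i.e. leaves U via a parent).
Parents of U: {J}.
Enumerating:
  P1: U <- J -> F -> D
That exhausts the simple backdoor paths. Count: 1.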